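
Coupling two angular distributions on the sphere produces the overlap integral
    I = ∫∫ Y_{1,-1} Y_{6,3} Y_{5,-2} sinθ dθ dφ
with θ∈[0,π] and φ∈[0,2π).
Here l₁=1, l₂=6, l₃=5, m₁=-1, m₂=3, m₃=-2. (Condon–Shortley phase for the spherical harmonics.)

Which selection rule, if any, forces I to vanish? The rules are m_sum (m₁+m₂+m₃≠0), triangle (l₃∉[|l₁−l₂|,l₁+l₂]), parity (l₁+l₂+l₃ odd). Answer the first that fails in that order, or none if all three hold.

m₁+m₂+m₃ = -1 + 3 − 2 = 0  ✓
triangle: |1−6|=5 ≤ l₃=5 ≤ 1+6=7  ✓
parity: l₁+l₂+l₃ = 12 is even  ✓

none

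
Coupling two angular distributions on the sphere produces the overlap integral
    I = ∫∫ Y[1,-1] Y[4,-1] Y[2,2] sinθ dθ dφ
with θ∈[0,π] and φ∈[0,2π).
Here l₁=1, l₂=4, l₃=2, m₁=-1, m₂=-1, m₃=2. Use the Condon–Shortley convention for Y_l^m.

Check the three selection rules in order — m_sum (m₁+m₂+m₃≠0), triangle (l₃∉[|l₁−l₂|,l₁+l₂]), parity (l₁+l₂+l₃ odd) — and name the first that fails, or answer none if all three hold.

Σmᵢ = 0  ✓
l₃∈[|l₁−l₂|,l₁+l₂]=[3,5], have l₃=2  ✗
Σlᵢ = 7 ⇒ odd

triangle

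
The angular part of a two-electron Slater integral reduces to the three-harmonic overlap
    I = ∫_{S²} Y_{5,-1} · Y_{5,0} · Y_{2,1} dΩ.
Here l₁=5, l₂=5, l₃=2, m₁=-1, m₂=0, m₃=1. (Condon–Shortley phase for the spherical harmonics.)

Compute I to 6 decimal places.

Checks pass: Σm=0; 12 even; l₃=2∈[0,10].
(2·5+1)(2·5+1)(2·2+1) = 605
Δ: 8! 2! 2! / 13! → 1/38610
sum: t=3:−1/2880 t=4:+1/576 t=5:−1/2880 = 1/960
3j²(5 5 2; 0 0 0) = Δ·Π!·Σ² = 10/429  (sign +1)
sum: t=4:+1/1152 t=5:−1/1440 = 1/5760
3j²(5 5 2; -1 0 1) = Δ·Π!·Σ² = 1/858  (sign -1)
combine: 4πI² = 605·10/429·1/858 = 25/1521
take √, sign -1: I = -0.03616600

-0.036166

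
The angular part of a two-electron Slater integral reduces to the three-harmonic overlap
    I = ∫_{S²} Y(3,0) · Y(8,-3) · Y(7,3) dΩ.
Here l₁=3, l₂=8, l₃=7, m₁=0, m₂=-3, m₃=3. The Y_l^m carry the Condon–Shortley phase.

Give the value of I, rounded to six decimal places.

-0.037890

m-sum 0 ✓  L=18 even ✓  5≤7≤11 ✓
Π(2lᵢ+1) = 7×17×15 = 1785
triangle coeff Δ(3,8,7) = 1/5290740
Σ_t [1,3]: t=1:−1/7257600 t=2:+1/2073600 t=3:−1/7257600 = 1/4838400
(3j)²=252/20995 [(3 8 7; 0 0 0)], sign=-1
Σ_t [1,3]: t=1:−1/11612160 t=2:+1/8709120 t=3:−1/87091200 = 1/58060800
(3j)²=99/117572 [(3 8 7; 0 -3 3)], sign=+1
⇒ 4πI² = 18711/1037153
I = (-1)√(18711/1037153/(4π)) = -0.03788979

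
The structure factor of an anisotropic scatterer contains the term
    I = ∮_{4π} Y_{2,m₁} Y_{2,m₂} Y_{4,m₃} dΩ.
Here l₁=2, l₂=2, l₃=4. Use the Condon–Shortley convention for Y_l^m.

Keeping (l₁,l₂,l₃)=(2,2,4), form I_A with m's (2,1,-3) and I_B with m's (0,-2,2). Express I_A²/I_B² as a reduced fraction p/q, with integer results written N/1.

7/3

l's match ⇒ only the (l;m) 3-j factors differ between A and B.
A: triangle coeff Δ(2,2,4) = 1/630; Σ_t [0,0]: t=0:+1/144 = 1/144; (3j)²=1/18 [(2 2 4; 2 1 -3)], sign=-1
B: triangle coeff Δ(2,2,4) = 1/630; Σ_t [0,0]: t=0:+1/96 = 1/96; (3j)²=1/42 [(2 2 4; 0 -2 2)], sign=+1
I_A²/I_B² = (1/18)/(1/42) = 7/3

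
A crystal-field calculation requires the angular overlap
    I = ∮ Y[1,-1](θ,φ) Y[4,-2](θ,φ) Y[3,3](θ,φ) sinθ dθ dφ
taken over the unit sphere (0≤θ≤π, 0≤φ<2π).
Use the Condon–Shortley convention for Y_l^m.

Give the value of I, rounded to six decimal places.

0.061558

m-sum 0 ✓  L=8 even ✓  3≤3≤5 ✓
Π(2lᵢ+1) = 3×9×7 = 189
triangle coeff Δ(1,4,3) = 1/252
Σ_t [1,1]: t=1:−1/36 = -1/36
(3j)²=4/63 [(1 4 3; 0 0 0)], sign=+1
Σ_t [2,2]: t=2:+1/1440 = 1/1440
(3j)²=1/252 [(1 4 3; -1 -2 3)], sign=+1
⇒ 4πI² = 1/21
I = (+1)√(1/21/(4π)) = 0.06155813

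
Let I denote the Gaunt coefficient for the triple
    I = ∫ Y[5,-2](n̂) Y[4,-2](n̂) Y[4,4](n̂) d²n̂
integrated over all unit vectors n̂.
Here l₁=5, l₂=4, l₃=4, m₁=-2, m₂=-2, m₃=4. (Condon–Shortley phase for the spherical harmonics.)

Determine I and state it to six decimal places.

0.000000

l₁+l₂+l₃=13 is odd: 3j(l;000)=0 ⇒ I=0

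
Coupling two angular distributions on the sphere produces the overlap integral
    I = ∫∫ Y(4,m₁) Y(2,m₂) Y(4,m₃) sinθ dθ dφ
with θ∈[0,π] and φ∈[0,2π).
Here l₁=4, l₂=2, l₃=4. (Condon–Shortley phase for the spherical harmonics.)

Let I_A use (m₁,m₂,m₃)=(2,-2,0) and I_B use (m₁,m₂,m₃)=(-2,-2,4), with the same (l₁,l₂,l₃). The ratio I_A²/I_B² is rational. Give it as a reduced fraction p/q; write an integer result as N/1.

l's match ⇒ only the (l;m) 3-j factors differ between A and B.
A: triangle coeff Δ(4,2,4) = 1/13860; Σ_t [0,0]: t=0:+1/192 = 1/192; (3j)²=3/77 [(4 2 4; 2 -2 0)], sign=+1
B: triangle coeff Δ(4,2,4) = 1/13860; Σ_t [0,0]: t=0:+1/2880 = 1/2880; (3j)²=2/165 [(4 2 4; -2 -2 4)], sign=+1
I_A²/I_B² = (3/77)/(2/165) = 45/14

45/14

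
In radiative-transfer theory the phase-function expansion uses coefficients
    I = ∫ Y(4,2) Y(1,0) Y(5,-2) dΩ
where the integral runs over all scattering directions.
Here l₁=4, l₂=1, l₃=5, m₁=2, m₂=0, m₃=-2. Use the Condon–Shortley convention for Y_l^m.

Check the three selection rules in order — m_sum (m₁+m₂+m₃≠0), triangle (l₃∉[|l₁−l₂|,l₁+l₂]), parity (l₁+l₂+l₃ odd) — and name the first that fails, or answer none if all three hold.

m₁+m₂+m₃ = 2 + 0 − 2 = 0  ✓
triangle: |4−1|=3 ≤ l₃=5 ≤ 4+1=5  ✓
parity: l₁+l₂+l₃ = 10 is even  ✓

none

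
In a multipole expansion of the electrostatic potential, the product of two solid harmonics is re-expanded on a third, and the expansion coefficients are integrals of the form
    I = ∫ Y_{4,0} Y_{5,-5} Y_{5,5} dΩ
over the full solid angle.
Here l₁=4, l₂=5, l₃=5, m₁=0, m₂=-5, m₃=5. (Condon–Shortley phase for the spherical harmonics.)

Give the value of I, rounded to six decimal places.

-0.130198

Checks pass: Σm=0; 14 even; l₃=5∈[1,9].
(2·4+1)(2·5+1)(2·5+1) = 1089
Δ: 4! 4! 6! / 15! → 1/3153150
sum: t=0:+1/69120 t=1:−1/1728 t=2:+1/576 t=3:−1/1728 t=4:+1/69120 = 7/11520
3j²(4 5 5; 0 0 0) = Δ·Π!·Σ² = 2/143  (sign -1)
sum: t=0:+1/414720 = 1/414720
3j²(4 5 5; 0 -5 5) = Δ·Π!·Σ² = 2/143  (sign +1)
combine: 4πI² = 1089·2/143·2/143 = 36/169
take √, sign -1: I = -0.13019760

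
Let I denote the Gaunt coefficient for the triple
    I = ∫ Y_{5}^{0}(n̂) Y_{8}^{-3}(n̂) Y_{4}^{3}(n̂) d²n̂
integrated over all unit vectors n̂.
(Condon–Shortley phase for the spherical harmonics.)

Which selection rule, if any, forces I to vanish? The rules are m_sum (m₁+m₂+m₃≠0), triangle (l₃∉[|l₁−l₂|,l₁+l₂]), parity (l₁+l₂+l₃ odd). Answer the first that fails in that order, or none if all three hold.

parity

m₁+m₂+m₃ = 0 − 3 + 3 = 0  ✓
triangle: |5−8|=3 ≤ l₃=4 ≤ 5+8=13  ✓
parity: l₁+l₂+l₃ = 17 is odd  ✗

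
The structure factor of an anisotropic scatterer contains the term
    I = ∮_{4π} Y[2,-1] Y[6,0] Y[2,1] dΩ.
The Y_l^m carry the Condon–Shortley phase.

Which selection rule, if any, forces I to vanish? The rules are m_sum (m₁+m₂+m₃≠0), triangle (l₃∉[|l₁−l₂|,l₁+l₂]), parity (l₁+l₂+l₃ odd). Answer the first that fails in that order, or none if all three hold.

triangle

Σmᵢ = 0  ✓
l₃∈[|l₁−l₂|,l₁+l₂]=[4,8], have l₃=2  ✗
Σlᵢ = 10 ⇒ even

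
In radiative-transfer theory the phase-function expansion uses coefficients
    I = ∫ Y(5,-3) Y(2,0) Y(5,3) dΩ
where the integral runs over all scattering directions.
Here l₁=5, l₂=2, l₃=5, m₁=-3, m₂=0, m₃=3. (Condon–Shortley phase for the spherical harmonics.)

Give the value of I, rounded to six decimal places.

Checks pass: Σm=0; 12 even; l₃=5∈[3,7].
(2·5+1)(2·2+1)(2·5+1) = 605
Δ: 2! 8! 2! / 13! → 1/38610
sum: t=0:+1/2880 t=1:−1/576 t=2:+1/2880 = -1/960
3j²(5 2 5; 0 0 0) = Δ·Π!·Σ² = 10/429  (sign +1)
sum: t=0:+1/161280 t=1:−1/5040 t=2:+1/5760 = -1/53760
3j²(5 2 5; -3 0 3) = Δ·Π!·Σ² = 1/4290  (sign -1)
combine: 4πI² = 605·10/429·1/4290 = 5/1521
take √, sign -1: I = -0.01617393

-0.016174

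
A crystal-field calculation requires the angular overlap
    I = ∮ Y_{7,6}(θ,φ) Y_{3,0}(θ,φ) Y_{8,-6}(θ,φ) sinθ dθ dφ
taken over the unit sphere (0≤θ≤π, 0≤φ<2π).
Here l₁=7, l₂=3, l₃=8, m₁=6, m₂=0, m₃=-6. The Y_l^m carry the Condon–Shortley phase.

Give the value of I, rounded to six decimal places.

-0.175725

Checks pass: Σm=0; 18 even; l₃=8∈[4,10].
(2·7+1)(2·3+1)(2·8+1) = 1785
Δ: 2! 12! 4! / 19! → 1/5290740
sum: t=0:+1/7257600 t=1:−1/2073600 t=2:+1/7257600 = -1/4838400
3j²(7 3 8; 0 0 0) = Δ·Π!·Σ² = 252/20995  (sign -1)
sum: t=0:+1/479001600 t=1:−1/1916006400 = 1/638668800
3j²(7 3 8; 6 0 -6) = Δ·Π!·Σ² = 117/6460  (sign +1)
combine: 4πI² = 1785·252/20995·117/6460 = 11907/30685
take √, sign -1: I = -0.17572485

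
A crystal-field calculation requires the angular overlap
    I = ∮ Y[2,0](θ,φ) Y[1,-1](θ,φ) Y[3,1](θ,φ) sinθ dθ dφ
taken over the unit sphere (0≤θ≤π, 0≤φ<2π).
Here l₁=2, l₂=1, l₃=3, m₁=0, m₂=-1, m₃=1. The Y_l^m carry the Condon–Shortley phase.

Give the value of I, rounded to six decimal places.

m-sum 0 ✓  L=6 even ✓  1≤3≤3 ✓
Π(2lᵢ+1) = 5×3×7 = 105
triangle coeff Δ(2,1,3) = 1/105
Σ_t [0,0]: t=0:+1/4 = 1/4
(3j)²=3/35 [(2 1 3; 0 0 0)], sign=-1
Σ_t [0,0]: t=0:+1/8 = 1/8
(3j)²=2/35 [(2 1 3; 0 -1 1)], sign=+1
⇒ 4πI² = 18/35
I = (-1)√(18/35/(4π)) = -0.20230066

-0.202301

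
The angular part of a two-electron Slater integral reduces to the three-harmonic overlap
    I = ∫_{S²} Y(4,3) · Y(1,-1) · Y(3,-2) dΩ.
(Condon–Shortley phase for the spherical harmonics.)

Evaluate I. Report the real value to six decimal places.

Checks pass: Σm=0; 8 even; l₃=3∈[3,5].
(2·4+1)(2·1+1)(2·3+1) = 189
Δ: 2! 6! 0! / 9! → 1/252
sum: t=1:−1/36 = -1/36
3j²(4 1 3; 0 0 0) = Δ·Π!·Σ² = 4/63  (sign +1)
sum: t=0:+1/240 = 1/240
3j²(4 1 3; 3 -1 -2) = Δ·Π!·Σ² = 1/12  (sign -1)
combine: 4πI² = 189·4/63·1/12 = 1/1
take √, sign -1: I = -0.28209479

-0.282095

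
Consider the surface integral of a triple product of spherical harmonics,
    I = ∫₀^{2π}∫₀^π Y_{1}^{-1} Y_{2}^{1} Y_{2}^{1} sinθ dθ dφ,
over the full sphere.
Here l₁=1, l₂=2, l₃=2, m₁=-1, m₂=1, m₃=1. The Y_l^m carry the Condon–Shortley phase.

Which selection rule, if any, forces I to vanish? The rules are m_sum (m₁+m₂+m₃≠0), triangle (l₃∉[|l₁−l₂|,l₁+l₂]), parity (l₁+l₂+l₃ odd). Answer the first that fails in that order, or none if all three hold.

m_sum

azimuthal sum: -1 + 1 + 1 = 1  ✗
1 ≤ 2 ≤ 3 (triangle on l)
L = 1 + 2 + 2 = 5 (odd)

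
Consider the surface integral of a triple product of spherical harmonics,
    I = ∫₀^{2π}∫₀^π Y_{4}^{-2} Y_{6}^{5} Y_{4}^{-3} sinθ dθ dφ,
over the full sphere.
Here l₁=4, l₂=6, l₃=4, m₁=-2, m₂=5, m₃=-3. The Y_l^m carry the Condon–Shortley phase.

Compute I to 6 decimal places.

Rules hold: Σm=0, L=14 even, 2≤4≤10.
N = 9·13·9 = 1053
Δ = 6!·2!·6!/15! = 1/1261260
Racah Σ t=2..4: t=2:+1/4608 t=3:−1/1296 t=4:+1/4608 = -7/20736
⇒ 3j(4 6 4; 0 0 0)² = 20/1287, sgn -1
Racah Σ t=5..6: t=5:−1/86400 t=6:+1/172800 = -1/172800
⇒ 3j(4 6 4; -2 5 -3)² = 1/130, sgn +1
4πI² = N·(3j₀)²·(3jₘ)² = 18/143
I = -1·√(0.125874/4π) = -0.10008369

-0.100084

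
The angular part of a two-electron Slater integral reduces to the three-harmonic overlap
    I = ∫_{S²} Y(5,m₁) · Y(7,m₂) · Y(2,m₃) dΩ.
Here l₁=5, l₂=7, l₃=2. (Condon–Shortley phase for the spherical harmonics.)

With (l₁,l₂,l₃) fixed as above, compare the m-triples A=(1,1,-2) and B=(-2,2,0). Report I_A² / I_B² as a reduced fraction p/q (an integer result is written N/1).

7/36

Shared (l₁,l₂,l₃)=(5,7,2): N and (l;000)² cancel in I_A²/I_B².
A: Δ = 10!·0!·4!/15! = 1/15015; Racah Σ t=4..4: t=4:+1/414720 = 1/414720; ⇒ 3j(5 7 2; 1 1 -2)² = 2/429, sgn +1
B: Δ = 10!·0!·4!/15! = 1/15015; Racah Σ t=7..7: t=7:−1/120960 = -1/120960; ⇒ 3j(5 7 2; -2 2 0)² = 24/1001, sgn -1
I_A²/I_B² = (2/429)/(24/1001) = 7/36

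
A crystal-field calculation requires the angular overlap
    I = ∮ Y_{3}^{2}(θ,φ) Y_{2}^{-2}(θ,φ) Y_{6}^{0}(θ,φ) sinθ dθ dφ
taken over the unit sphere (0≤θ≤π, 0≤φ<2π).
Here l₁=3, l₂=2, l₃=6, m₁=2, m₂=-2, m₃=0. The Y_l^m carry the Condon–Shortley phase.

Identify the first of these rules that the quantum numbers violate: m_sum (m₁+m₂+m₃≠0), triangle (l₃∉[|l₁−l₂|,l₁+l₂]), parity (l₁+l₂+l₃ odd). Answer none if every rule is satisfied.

m₁+m₂+m₃ = 2 − 2 + 0 = 0  ✓
triangle: |3−2|=1 ≤ l₃=6 ≤ 3+2=5  ✗
parity: l₁+l₂+l₃ = 11 is odd

triangle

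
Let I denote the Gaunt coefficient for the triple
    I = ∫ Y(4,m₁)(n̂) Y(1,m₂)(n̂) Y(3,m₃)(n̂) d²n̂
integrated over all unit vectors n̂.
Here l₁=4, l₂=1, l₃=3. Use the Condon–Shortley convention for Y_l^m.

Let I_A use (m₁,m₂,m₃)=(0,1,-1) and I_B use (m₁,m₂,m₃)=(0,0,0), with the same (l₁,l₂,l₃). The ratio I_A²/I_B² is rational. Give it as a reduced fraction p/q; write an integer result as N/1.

Same 4,1,3: normalisation and zero-m 3j drop out of the ratio.
A: Δ: 2! 6! 0! / 9! → 1/252; sum: t=2:+1/96 = 1/96; 3j²(4 1 3; 0 1 -1) = Δ·Π!·Σ² = 1/42  (sign +1)
B: Δ: 2! 6! 0! / 9! → 1/252; sum: t=1:−1/36 = -1/36; 3j²(4 1 3; 0 0 0) = Δ·Π!·Σ² = 4/63  (sign +1)
I_A²/I_B² = (1/42)/(4/63) = 3/8

3/8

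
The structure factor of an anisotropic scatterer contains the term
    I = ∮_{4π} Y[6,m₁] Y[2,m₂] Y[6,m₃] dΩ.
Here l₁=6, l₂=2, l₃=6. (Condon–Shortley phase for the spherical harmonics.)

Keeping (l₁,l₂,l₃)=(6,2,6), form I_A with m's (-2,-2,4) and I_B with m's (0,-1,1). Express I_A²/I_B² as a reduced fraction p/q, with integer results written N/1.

180/7

Same 6,2,6: normalisation and zero-m 3j drop out of the ratio.
A: Δ: 2! 10! 2! / 15! → 1/90090; sum: t=0:+1/322560 = 1/322560; 3j²(6 2 6; -2 -2 4) = Δ·Π!·Σ² = 18/1001  (sign +1)
B: Δ: 2! 10! 2! / 15! → 1/90090; sum: t=0:+1/34560 t=1:−1/28800 = -1/172800; 3j²(6 2 6; 0 -1 1) = Δ·Π!·Σ² = 1/1430  (sign +1)
I_A²/I_B² = (18/1001)/(1/1430) = 180/7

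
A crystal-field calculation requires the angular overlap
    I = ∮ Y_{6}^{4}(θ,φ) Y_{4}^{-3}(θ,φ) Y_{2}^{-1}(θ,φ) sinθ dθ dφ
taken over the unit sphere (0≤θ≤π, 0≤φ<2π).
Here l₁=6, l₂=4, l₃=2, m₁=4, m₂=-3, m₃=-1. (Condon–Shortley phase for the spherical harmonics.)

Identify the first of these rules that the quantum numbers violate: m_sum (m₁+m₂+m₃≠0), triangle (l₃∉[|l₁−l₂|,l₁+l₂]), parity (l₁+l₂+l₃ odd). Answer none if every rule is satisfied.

none

m₁+m₂+m₃ = 4 − 3 − 1 = 0  ✓
triangle: |6−4|=2 ≤ l₃=2 ≤ 6+4=10  ✓
parity: l₁+l₂+l₃ = 12 is even  ✓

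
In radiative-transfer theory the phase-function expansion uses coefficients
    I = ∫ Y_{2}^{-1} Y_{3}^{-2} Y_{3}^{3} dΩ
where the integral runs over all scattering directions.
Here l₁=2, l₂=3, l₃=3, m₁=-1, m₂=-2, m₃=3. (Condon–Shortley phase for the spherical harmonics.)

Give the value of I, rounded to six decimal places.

Rules hold: Σm=0, L=8 even, 1≤3≤5.
N = 5·7·7 = 245
Δ = 2!·2!·4!/9! = 1/3780
Racah Σ t=0..2: t=0:+1/24 t=1:−1/4 t=2:+1/24 = -1/6
⇒ 3j(2 3 3; 0 0 0)² = 4/105, sgn +1
Racah Σ t=1..1: t=1:−1/48 = -1/48
⇒ 3j(2 3 3; -1 -2 3)² = 5/84, sgn -1
4πI² = N·(3j₀)²·(3jₘ)² = 5/9
I = -1·√(0.555556/4π) = -0.21026104

-0.210261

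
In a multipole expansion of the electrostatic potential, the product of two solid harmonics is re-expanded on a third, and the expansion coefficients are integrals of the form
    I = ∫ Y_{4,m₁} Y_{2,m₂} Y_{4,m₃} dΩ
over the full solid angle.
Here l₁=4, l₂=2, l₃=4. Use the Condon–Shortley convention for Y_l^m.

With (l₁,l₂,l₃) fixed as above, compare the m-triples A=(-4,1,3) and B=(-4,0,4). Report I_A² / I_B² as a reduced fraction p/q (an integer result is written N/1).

3/4

l's match ⇒ only the (l;m) 3-j factors differ between A and B.
A: triangle coeff Δ(4,2,4) = 1/13860; Σ_t [2,2]: t=2:+1/1440 = 1/1440; (3j)²=7/165 [(4 2 4; -4 1 3)], sign=-1
B: triangle coeff Δ(4,2,4) = 1/13860; Σ_t [2,2]: t=2:+1/2880 = 1/2880; (3j)²=28/495 [(4 2 4; -4 0 4)], sign=+1
I_A²/I_B² = (7/165)/(28/495) = 3/4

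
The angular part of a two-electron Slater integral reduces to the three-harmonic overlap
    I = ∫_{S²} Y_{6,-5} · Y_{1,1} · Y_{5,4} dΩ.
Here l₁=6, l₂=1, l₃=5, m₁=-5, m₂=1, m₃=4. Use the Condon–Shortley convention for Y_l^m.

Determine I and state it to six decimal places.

Checks pass: Σm=0; 12 even; l₃=5∈[5,7].
(2·6+1)(2·1+1)(2·5+1) = 429
Δ: 2! 10! 0! / 13! → 1/858
sum: t=1:−1/14400 = -1/14400
3j²(6 1 5; 0 0 0) = Δ·Π!·Σ² = 6/143  (sign +1)
sum: t=2:+1/725760 = 1/725760
3j²(6 1 5; -5 1 4) = Δ·Π!·Σ² = 5/78  (sign -1)
combine: 4πI² = 429·6/143·5/78 = 15/13
take √, sign -1: I = -0.30301841

-0.303018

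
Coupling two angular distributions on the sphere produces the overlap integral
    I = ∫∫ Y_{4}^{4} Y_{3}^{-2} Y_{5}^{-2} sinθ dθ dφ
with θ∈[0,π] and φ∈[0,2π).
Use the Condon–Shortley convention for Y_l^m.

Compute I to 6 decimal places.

-0.109480

Checks pass: Σm=0; 12 even; l₃=5∈[1,7].
(2·4+1)(2·3+1)(2·5+1) = 693
Δ: 2! 6! 4! / 13! → 1/180180
sum: t=0:+1/576 t=1:−1/144 t=2:+1/576 = -1/288
3j²(4 3 5; 0 0 0) = Δ·Π!·Σ² = 20/1001  (sign +1)
sum: t=0:+1/8640 = 1/8640
3j²(4 3 5; 4 -2 -2) = Δ·Π!·Σ² = 14/1287  (sign -1)
combine: 4πI² = 693·20/1001·14/1287 = 280/1859
take √, sign -1: I = -0.10947990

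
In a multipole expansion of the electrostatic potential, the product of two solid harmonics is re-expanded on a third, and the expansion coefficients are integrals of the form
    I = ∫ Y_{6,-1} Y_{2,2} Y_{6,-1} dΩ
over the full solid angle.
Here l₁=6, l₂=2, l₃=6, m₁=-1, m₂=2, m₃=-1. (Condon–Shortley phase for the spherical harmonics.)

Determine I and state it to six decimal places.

Checks pass: Σm=0; 14 even; l₃=6∈[4,8].
(2·6+1)(2·2+1)(2·6+1) = 845
Δ: 2! 10! 2! / 15! → 1/90090
sum: t=0:+1/69120 t=1:−1/14400 t=2:+1/69120 = -7/172800
3j²(6 2 6; 0 0 0) = Δ·Π!·Σ² = 14/715  (sign -1)
sum: t=2:+1/57600 = 1/57600
3j²(6 2 6; -1 2 -1) = Δ·Π!·Σ² = 21/715  (sign -1)
combine: 4πI² = 845·14/715·21/715 = 294/605
take √, sign +1: I = 0.19664868

0.196649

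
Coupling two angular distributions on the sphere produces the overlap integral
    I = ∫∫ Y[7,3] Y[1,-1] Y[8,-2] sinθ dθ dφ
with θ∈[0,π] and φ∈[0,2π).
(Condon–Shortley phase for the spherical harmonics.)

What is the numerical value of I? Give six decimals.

Checks pass: Σm=0; 16 even; l₃=8∈[6,8].
(2·7+1)(2·1+1)(2·8+1) = 765
Δ: 0! 14! 2! / 17! → 1/2040
sum: t=0:+1/25401600 = 1/25401600
3j²(7 1 8; 0 0 0) = Δ·Π!·Σ² = 8/255  (sign +1)
sum: t=0:+1/174182400 = 1/174182400
3j²(7 1 8; 3 -1 -2) = Δ·Π!·Σ² = 1/136  (sign +1)
combine: 4πI² = 765·8/255·1/136 = 3/17
take √, sign +1: I = 0.11850352

0.118504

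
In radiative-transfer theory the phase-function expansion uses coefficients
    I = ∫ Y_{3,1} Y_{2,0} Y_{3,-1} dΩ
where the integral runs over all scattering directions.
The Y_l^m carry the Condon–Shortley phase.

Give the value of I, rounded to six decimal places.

-0.126157

Checks pass: Σm=0; 8 even; l₃=3∈[1,5].
(2·3+1)(2·2+1)(2·3+1) = 245
Δ: 2! 4! 2! / 9! → 1/3780
sum: t=0:+1/24 t=1:−1/4 t=2:+1/24 = -1/6
3j²(3 2 3; 0 0 0) = Δ·Π!·Σ² = 4/105  (sign +1)
sum: t=0:+1/16 t=1:−1/6 t=2:+1/96 = -3/32
3j²(3 2 3; 1 0 -1) = Δ·Π!·Σ² = 3/140  (sign -1)
combine: 4πI² = 245·4/105·3/140 = 1/5
take √, sign -1: I = -0.12615663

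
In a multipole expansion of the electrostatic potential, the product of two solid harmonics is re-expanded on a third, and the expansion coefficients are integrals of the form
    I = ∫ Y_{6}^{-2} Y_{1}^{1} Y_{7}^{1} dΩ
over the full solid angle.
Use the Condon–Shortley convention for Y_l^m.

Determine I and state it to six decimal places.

-0.135514

m-sum 0 ✓  L=14 even ✓  5≤7≤7 ✓
Π(2lᵢ+1) = 13×3×15 = 585
triangle coeff Δ(6,1,7) = 1/1365
Σ_t [0,0]: t=0:+1/518400 = 1/518400
(3j)²=7/195 [(6 1 7; 0 0 0)], sign=-1
Σ_t [0,0]: t=0:+1/1935360 = 1/1935360
(3j)²=1/91 [(6 1 7; -2 1 1)], sign=+1
⇒ 4πI² = 3/13
I = (-1)√(3/13/(4π)) = -0.13551395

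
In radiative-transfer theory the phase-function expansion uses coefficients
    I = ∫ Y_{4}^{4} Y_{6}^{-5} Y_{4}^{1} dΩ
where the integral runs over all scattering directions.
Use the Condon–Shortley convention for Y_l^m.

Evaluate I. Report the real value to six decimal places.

Checks pass: Σm=0; 14 even; l₃=4∈[2,10].
(2·4+1)(2·6+1)(2·4+1) = 1053
Δ: 6! 2! 6! / 15! → 1/1261260
sum: t=2:+1/4608 t=3:−1/1296 t=4:+1/4608 = -7/20736
3j²(4 6 4; 0 0 0) = Δ·Π!·Σ² = 20/1287  (sign -1)
sum: t=0:+1/172800 = 1/172800
3j²(4 6 4; 4 -5 1) = Δ·Π!·Σ² = 2/65  (sign -1)
combine: 4πI² = 1053·20/1287·2/65 = 72/143
take √, sign +1: I = 0.20016738

0.200167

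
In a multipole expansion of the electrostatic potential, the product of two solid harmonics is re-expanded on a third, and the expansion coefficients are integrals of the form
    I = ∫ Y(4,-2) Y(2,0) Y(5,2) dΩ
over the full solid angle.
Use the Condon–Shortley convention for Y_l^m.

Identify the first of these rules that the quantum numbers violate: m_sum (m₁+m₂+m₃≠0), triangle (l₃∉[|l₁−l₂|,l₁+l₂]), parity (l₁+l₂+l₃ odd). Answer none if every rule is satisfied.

parity

azimuthal sum: -2 + 0 + 2 = 0  ✓
2 ≤ 5 ≤ 6 (triangle on l)  ✓
L = 4 + 2 + 5 = 11 (odd)  ✗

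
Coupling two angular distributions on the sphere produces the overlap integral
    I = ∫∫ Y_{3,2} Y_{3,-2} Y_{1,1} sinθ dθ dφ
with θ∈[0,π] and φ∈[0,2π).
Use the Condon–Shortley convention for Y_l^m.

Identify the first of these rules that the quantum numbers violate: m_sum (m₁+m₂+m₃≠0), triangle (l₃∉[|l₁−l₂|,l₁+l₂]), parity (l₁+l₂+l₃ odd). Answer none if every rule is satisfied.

m₁+m₂+m₃ = 2 − 2 + 1 = 1  ✗
triangle: |3−3|=0 ≤ l₃=1 ≤ 3+3=6
parity: l₁+l₂+l₃ = 7 is odd

m_sum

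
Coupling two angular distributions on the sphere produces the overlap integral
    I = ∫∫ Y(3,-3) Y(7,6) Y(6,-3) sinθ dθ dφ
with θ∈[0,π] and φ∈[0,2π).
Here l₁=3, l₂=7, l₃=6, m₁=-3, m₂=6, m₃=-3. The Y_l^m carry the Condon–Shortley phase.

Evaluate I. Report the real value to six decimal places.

-0.153803

m-sum 0 ✓  L=16 even ✓  4≤6≤10 ✓
Π(2lᵢ+1) = 7×15×13 = 1365
triangle coeff Δ(3,7,6) = 1/2042040
Σ_t [1,3]: t=1:−1/207360 t=2:+1/57600 t=3:−1/207360 = 1/129600
(3j)²=168/12155 [(3 7 6; 0 0 0)], sign=+1
Σ_t [4,4]: t=4:+1/17418240 = 1/17418240
(3j)²=15/952 [(3 7 6; -3 6 -3)], sign=-1
⇒ 4πI² = 945/3179
I = (-1)√(945/3179/(4π)) = -0.15380332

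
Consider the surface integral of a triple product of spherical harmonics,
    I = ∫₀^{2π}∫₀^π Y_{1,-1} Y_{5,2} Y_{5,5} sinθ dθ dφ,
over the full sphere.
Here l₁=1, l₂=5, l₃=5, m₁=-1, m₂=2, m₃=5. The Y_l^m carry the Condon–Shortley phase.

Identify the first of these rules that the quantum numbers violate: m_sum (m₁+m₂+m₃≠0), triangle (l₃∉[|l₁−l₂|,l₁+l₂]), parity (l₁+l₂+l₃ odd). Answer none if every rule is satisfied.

m_sum

Σmᵢ = 6  ✗
l₃∈[|l₁−l₂|,l₁+l₂]=[4,6], have l₃=5
Σlᵢ = 11 ⇒ odd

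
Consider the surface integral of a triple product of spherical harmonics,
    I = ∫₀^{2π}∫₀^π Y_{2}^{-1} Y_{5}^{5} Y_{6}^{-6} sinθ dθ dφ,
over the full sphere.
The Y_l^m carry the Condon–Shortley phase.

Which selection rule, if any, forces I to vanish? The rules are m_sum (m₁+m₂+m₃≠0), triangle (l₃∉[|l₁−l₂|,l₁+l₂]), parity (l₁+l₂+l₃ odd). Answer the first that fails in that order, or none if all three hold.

m_sum

m₁+m₂+m₃ = -1 + 5 − 6 = -2  ✗
triangle: |2−5|=3 ≤ l₃=6 ≤ 2+5=7
parity: l₁+l₂+l₃ = 13 is odd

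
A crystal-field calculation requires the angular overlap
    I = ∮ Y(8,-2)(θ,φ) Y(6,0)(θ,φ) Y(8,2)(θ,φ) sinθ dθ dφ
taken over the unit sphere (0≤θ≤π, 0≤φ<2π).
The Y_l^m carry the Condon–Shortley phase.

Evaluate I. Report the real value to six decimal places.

-0.001790

Checks pass: Σm=0; 22 even; l₃=8∈[2,14].
(2·8+1)(2·6+1)(2·8+1) = 3757
Δ: 6! 10! 6! / 23! → 1/13742520792
sum: t=0:+1/41803776000 t=1:−1/435456000 t=2:+1/39813120 t=3:−1/18662400 t=4:+1/39813120 t=5:−1/435456000 t=6:+1/41803776000 = -11/1393459200
3j²(8 6 8; 0 0 0) = Δ·Π!·Σ² = 600/96577  (sign -1)
sum: t=0:+1/1881169920000 t=1:−1/5225472000 t=2:+1/185794560 t=3:−1/39191040 t=4:+1/39813120 t=5:−1/207360000 t=6:+1/8957952000 = 11/134369280000
3j²(8 6 8; -2 0 2) = Δ·Π!·Σ² = 1/579462  (sign +1)
combine: 4πI² = 3757·600/96577·1/579462 = 100/2482597
take √, sign -1: I = -0.00179037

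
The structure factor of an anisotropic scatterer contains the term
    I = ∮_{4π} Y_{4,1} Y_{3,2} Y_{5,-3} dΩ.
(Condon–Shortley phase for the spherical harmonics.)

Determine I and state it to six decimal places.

Rules hold: Σm=0, L=12 even, 1≤5≤7.
N = 9·7·11 = 693
Δ = 2!·6!·4!/13! = 1/180180
Racah Σ t=0..2: t=0:+1/576 t=1:−1/144 t=2:+1/576 = -1/288
⇒ 3j(4 3 5; 0 0 0)² = 20/1001, sgn +1
Racah Σ t=1..2: t=1:−1/1152 t=2:+1/1440 = -1/5760
⇒ 3j(4 3 5; 1 2 -3)² = 1/858, sgn -1
4πI² = N·(3j₀)²·(3jₘ)² = 30/1859
I = -1·√(0.0161377/4π) = -0.03583571

-0.035836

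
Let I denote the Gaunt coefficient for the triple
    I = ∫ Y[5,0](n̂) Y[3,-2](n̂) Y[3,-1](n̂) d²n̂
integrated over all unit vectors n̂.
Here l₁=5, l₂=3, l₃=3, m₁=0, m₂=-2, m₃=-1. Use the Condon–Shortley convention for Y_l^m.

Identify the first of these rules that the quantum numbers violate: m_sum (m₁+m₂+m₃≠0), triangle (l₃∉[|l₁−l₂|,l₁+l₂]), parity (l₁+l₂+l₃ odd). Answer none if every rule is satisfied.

m_sum

Σmᵢ = -3  ✗
l₃∈[|l₁−l₂|,l₁+l₂]=[2,8], have l₃=3
Σlᵢ = 11 ⇒ odd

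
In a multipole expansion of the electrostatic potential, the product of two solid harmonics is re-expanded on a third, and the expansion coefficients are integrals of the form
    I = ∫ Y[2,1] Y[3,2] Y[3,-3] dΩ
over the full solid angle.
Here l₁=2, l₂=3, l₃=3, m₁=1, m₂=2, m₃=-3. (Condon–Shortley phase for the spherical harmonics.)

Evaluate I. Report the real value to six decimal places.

-0.210261

Rules hold: Σm=0, L=8 even, 1≤3≤5.
N = 5·7·7 = 245
Δ = 2!·2!·4!/9! = 1/3780
Racah Σ t=0..2: t=0:+1/24 t=1:−1/4 t=2:+1/24 = -1/6
⇒ 3j(2 3 3; 0 0 0)² = 4/105, sgn +1
Racah Σ t=1..1: t=1:−1/48 = -1/48
⇒ 3j(2 3 3; 1 2 -3)² = 5/84, sgn -1
4πI² = N·(3j₀)²·(3jₘ)² = 5/9
I = -1·√(0.555556/4π) = -0.21026104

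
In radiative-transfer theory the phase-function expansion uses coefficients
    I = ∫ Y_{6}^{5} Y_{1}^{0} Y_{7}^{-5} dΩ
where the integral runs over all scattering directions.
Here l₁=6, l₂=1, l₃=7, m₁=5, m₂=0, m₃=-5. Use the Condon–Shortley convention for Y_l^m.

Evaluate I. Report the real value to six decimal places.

Rules hold: Σm=0, L=14 even, 5≤7≤7.
N = 13·3·15 = 585
Δ = 0!·12!·2!/15! = 1/1365
Racah Σ t=0..0: t=0:+1/518400 = 1/518400
⇒ 3j(6 1 7; 0 0 0)² = 7/195, sgn -1
Racah Σ t=0..0: t=0:+1/39916800 = 1/39916800
⇒ 3j(6 1 7; 5 0 -5)² = 8/455, sgn +1
4πI² = N·(3j₀)²·(3jₘ)² = 24/65
I = -1·√(0.369231/4π) = -0.17141310

-0.171413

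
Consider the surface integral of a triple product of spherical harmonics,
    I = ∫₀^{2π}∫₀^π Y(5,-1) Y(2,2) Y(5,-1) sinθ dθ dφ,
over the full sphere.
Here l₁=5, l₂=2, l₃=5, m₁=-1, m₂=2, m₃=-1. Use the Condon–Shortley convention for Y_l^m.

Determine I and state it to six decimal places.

0.198089

m-sum 0 ✓  L=12 even ✓  3≤5≤7 ✓
Π(2lᵢ+1) = 11×5×11 = 605
triangle coeff Δ(5,2,5) = 1/38610
Σ_t [0,2]: t=0:+1/2880 t=1:−1/576 t=2:+1/2880 = -1/960
(3j)²=10/429 [(5 2 5; 0 0 0)], sign=+1
Σ_t [2,2]: t=2:+1/2304 = 1/2304
(3j)²=5/143 [(5 2 5; -1 2 -1)], sign=+1
⇒ 4πI² = 250/507
I = (+1)√(250/507/(4π)) = 0.19808933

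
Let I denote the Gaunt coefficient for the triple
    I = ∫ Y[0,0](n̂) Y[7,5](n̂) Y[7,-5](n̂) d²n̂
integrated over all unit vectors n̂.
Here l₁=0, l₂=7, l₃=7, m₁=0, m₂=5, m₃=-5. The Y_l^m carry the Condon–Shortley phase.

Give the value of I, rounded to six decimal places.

-0.282095

Rules hold: Σm=0, L=14 even, 7≤7≤7.
N = 1·15·15 = 225
Δ = 0!·0!·14!/15! = 1/15
Racah Σ t=0..0: t=0:+1/25401600 = 1/25401600
⇒ 3j(0 7 7; 0 0 0)² = 1/15, sgn -1
Racah Σ t=0..0: t=0:+1/958003200 = 1/958003200
⇒ 3j(0 7 7; 0 5 -5)² = 1/15, sgn +1
4πI² = N·(3j₀)²·(3jₘ)² = 1/1
I = -1·√(1/4π) = -0.28209479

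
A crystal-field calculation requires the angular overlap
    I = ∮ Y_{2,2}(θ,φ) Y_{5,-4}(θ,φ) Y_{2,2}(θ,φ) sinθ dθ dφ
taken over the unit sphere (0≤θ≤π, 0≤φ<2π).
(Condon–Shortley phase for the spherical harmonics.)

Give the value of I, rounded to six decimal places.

0.000000

|2−5|≤2≤2+5 violated ⇒ I = 0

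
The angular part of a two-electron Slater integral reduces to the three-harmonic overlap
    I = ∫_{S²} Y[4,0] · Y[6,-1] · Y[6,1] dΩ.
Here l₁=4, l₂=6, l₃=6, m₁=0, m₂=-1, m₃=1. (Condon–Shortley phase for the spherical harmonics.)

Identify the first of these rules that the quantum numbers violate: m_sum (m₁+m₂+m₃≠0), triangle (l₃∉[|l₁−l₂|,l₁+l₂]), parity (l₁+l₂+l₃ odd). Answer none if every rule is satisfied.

none

m₁+m₂+m₃ = 0 − 1 + 1 = 0  ✓
triangle: |4−6|=2 ≤ l₃=6 ≤ 4+6=10  ✓
parity: l₁+l₂+l₃ = 16 is even  ✓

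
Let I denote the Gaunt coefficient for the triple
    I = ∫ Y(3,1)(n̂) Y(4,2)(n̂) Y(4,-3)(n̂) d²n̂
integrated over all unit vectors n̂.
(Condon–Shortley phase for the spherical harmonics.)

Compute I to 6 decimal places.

Σlᵢ=11 odd — θ-integrand is odd under cosθ→−cosθ; I=0

0.000000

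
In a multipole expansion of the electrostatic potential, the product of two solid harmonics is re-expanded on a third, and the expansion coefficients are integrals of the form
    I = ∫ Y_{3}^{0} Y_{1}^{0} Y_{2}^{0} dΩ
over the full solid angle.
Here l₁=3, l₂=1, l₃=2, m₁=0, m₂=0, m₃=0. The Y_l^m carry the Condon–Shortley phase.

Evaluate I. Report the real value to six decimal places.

0.247767

m-sum 0 ✓  L=6 even ✓  2≤2≤4 ✓
Π(2lᵢ+1) = 7×3×5 = 105
triangle coeff Δ(3,1,2) = 1/105
Σ_t [1,1]: t=1:−1/4 = -1/4
(3j)²=3/35 [(3 1 2; 0 0 0)], sign=-1
(m-triple is (0,0,0) — same symbol as above.)
⇒ 4πI² = 27/35
I = (+1)√(27/35/(4π)) = 0.24776670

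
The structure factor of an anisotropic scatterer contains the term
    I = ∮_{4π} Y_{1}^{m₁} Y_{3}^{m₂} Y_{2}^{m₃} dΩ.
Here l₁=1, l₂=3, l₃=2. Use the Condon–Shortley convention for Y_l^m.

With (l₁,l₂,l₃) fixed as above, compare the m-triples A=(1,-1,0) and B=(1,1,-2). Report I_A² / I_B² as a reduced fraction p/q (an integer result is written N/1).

Same 1,3,2: normalisation and zero-m 3j drop out of the ratio.
A: Δ: 2! 0! 4! / 7! → 1/105; sum: t=0:+1/8 = 1/8; 3j²(1 3 2; 1 -1 0) = Δ·Π!·Σ² = 2/35  (sign +1)
B: Δ: 2! 0! 4! / 7! → 1/105; sum: t=0:+1/48 = 1/48; 3j²(1 3 2; 1 1 -2) = Δ·Π!·Σ² = 1/105  (sign +1)
I_A²/I_B² = (2/35)/(1/105) = 6/1

6/1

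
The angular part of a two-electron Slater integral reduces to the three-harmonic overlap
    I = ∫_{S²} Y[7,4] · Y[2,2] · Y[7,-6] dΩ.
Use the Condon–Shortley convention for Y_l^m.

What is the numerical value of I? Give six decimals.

-0.106948

m-sum 0 ✓  L=16 even ✓  5≤7≤9 ✓
Π(2lᵢ+1) = 15×5×15 = 1125
triangle coeff Δ(7,2,7) = 1/185640
Σ_t [0,2]: t=0:+1/2419200 t=1:−1/518400 t=2:+1/2419200 = -1/907200
(3j)²=56/3315 [(7 2 7; 0 0 0)], sign=+1
Σ_t [2,2]: t=2:+1/159667200 = 1/159667200
(3j)²=9/1190 [(7 2 7; 4 2 -6)], sign=-1
⇒ 4πI² = 540/3757
I = (-1)√(540/3757/(4π)) = -0.10694768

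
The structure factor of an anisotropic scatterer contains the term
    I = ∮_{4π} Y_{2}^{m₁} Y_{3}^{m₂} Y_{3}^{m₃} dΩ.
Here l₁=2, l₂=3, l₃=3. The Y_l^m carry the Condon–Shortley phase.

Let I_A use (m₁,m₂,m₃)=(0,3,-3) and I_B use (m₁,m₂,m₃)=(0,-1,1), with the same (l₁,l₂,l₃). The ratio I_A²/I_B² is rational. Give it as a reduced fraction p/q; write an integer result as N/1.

Shared (l₁,l₂,l₃)=(2,3,3): N and (l;000)² cancel in I_A²/I_B².
A: Δ = 2!·2!·4!/9! = 1/3780; Racah Σ t=2..2: t=2:+1/96 = 1/96; ⇒ 3j(2 3 3; 0 3 -3)² = 5/84, sgn +1
B: Δ = 2!·2!·4!/9! = 1/3780; Racah Σ t=0..2: t=0:+1/16 t=1:−1/6 t=2:+1/96 = -3/32; ⇒ 3j(2 3 3; 0 -1 1)² = 3/140, sgn -1
I_A²/I_B² = (5/84)/(3/140) = 25/9

25/9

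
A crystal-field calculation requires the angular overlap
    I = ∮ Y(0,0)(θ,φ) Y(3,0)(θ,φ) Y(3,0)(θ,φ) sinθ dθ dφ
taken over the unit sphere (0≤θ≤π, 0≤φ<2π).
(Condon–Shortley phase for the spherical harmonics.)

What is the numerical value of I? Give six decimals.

Checks pass: Σm=0; 6 even; l₃=3∈[3,3].
(2·0+1)(2·3+1)(2·3+1) = 49
Δ: 0! 0! 6! / 7! → 1/7
sum: t=0:+1/36 = 1/36
3j²(0 3 3; 0 0 0) = Δ·Π!·Σ² = 1/7  (sign -1)
(m-triple is (0,0,0) — same symbol as above.)
combine: 4πI² = 49·1/7·1/7 = 1/1
take √, sign +1: I = 0.28209479

0.282095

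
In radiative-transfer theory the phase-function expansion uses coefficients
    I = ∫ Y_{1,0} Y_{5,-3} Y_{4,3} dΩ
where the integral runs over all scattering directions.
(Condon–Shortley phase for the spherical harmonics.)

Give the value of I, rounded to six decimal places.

m-sum 0 ✓  L=10 even ✓  4≤4≤6 ✓
Π(2lᵢ+1) = 3×11×9 = 297
triangle coeff Δ(1,5,4) = 1/495
Σ_t [1,1]: t=1:−1/576 = -1/576
(3j)²=5/99 [(1 5 4; 0 0 0)], sign=-1
Σ_t [1,1]: t=1:−1/5040 = -1/5040
(3j)²=16/495 [(1 5 4; 0 -3 3)], sign=+1
⇒ 4πI² = 16/33
I = (-1)√(16/33/(4π)) = -0.19642560

-0.196426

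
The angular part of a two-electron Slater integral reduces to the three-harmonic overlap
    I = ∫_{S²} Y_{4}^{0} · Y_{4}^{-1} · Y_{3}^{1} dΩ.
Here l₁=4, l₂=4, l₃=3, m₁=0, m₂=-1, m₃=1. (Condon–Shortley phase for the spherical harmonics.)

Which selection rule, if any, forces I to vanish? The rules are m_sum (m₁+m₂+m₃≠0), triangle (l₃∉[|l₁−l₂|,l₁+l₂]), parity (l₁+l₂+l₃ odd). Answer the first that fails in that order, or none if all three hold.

parity

azimuthal sum: 0 − 1 + 1 = 0  ✓
0 ≤ 3 ≤ 8 (triangle on l)  ✓
L = 4 + 4 + 3 = 11 (odd)  ✗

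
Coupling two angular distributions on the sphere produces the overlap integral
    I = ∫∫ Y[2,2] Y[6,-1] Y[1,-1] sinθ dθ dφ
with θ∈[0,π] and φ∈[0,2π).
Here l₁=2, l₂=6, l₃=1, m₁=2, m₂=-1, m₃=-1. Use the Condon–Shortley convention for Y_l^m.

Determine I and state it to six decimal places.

0.000000

l₃=1 ∉ [4,8] — triangle fails ⇒ I = 0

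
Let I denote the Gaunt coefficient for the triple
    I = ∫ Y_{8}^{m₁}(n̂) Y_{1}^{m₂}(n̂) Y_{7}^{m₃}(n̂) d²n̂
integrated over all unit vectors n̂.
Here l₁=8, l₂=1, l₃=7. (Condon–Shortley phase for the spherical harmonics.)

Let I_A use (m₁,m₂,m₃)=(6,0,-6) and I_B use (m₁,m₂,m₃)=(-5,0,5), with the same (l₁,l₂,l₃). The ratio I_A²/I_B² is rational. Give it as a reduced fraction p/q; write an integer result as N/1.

Shared (l₁,l₂,l₃)=(8,1,7): N and (l;000)² cancel in I_A²/I_B².
A: Δ = 2!·14!·0!/17! = 1/2040; Racah Σ t=1..1: t=1:−1/6227020800 = -1/6227020800; ⇒ 3j(8 1 7; 6 0 -6)² = 7/510, sgn +1
B: Δ = 2!·14!·0!/17! = 1/2040; Racah Σ t=1..1: t=1:−1/958003200 = -1/958003200; ⇒ 3j(8 1 7; -5 0 5)² = 13/680, sgn -1
I_A²/I_B² = (7/510)/(13/680) = 28/39

28/39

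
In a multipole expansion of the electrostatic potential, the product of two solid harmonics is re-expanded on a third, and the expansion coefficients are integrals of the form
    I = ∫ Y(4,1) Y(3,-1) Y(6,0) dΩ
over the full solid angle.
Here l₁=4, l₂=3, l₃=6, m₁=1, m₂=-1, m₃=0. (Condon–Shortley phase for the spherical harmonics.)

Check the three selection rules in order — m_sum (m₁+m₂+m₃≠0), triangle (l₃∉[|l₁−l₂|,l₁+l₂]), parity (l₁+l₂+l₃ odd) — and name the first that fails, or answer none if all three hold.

Σmᵢ = 0  ✓
l₃∈[|l₁−l₂|,l₁+l₂]=[1,7], have l₃=6  ✓
Σlᵢ = 13 ⇒ odd  ✗

parity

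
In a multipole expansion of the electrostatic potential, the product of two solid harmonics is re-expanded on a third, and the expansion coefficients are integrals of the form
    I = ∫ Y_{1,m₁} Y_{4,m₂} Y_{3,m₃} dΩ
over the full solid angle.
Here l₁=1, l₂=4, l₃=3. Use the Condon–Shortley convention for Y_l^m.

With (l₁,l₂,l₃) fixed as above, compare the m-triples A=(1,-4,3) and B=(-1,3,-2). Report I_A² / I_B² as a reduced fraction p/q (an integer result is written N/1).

4/3

Same 1,4,3: normalisation and zero-m 3j drop out of the ratio.
A: Δ: 2! 0! 6! / 9! → 1/252; sum: t=0:+1/1440 = 1/1440; 3j²(1 4 3; 1 -4 3) = Δ·Π!·Σ² = 1/9  (sign +1)
B: Δ: 2! 0! 6! / 9! → 1/252; sum: t=2:+1/240 = 1/240; 3j²(1 4 3; -1 3 -2) = Δ·Π!·Σ² = 1/12  (sign -1)
I_A²/I_B² = (1/9)/(1/12) = 4/3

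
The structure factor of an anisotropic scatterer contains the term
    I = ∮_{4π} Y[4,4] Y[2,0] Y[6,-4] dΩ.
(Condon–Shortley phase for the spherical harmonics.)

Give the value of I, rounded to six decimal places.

0.106690

Rules hold: Σm=0, L=12 even, 2≤6≤6.
N = 9·5·13 = 585
Δ = 0!·8!·4!/13! = 1/6435
Racah Σ t=0..0: t=0:+1/2304 = 1/2304
⇒ 3j(4 2 6; 0 0 0)² = 5/143, sgn +1
Racah Σ t=0..0: t=0:+1/161280 = 1/161280
⇒ 3j(4 2 6; 4 0 -4)² = 1/143, sgn +1
4πI² = N·(3j₀)²·(3jₘ)² = 225/1573
I = +1·√(0.143039/4π) = 0.10668957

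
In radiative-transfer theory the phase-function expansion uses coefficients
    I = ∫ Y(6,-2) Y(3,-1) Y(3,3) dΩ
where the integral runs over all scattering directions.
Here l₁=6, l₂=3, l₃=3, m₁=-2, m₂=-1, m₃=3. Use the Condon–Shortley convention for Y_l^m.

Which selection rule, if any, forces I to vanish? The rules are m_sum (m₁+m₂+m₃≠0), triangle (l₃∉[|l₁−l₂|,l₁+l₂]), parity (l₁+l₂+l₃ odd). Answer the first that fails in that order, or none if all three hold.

m₁+m₂+m₃ = -2 − 1 + 3 = 0  ✓
triangle: |6−3|=3 ≤ l₃=3 ≤ 6+3=9  ✓
parity: l₁+l₂+l₃ = 12 is even  ✓

none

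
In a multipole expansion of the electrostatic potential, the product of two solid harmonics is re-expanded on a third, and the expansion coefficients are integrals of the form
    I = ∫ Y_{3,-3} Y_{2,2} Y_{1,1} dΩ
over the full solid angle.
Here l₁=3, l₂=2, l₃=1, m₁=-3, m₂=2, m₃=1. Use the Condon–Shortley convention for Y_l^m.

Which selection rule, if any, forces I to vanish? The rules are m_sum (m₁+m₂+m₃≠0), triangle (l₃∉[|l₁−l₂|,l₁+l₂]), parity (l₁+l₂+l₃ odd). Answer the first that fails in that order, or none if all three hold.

none

azimuthal sum: -3 + 2 + 1 = 0  ✓
1 ≤ 1 ≤ 5 (triangle on l)  ✓
L = 3 + 2 + 1 = 6 (even)  ✓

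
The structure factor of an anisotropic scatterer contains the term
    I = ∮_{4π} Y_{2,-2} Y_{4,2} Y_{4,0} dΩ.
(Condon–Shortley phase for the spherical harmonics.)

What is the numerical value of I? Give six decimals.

m-sum 0 ✓  L=10 even ✓  2≤4≤6 ✓
Π(2lᵢ+1) = 5×9×9 = 405
triangle coeff Δ(2,4,4) = 1/13860
Σ_t [0,2]: t=0:+1/192 t=1:−1/36 t=2:+1/192 = -5/288
(3j)²=20/693 [(2 4 4; 0 0 0)], sign=-1
Σ_t [2,2]: t=2:+1/192 = 1/192
(3j)²=3/77 [(2 4 4; -2 2 0)], sign=+1
⇒ 4πI² = 2700/5929
I = (-1)√(2700/5929/(4π)) = -0.19036462

-0.190365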